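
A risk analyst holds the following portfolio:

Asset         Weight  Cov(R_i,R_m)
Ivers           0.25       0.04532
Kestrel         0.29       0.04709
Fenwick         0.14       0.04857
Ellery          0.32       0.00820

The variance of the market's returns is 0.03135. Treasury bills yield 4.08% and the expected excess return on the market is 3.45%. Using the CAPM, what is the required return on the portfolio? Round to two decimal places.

β_Ivers = 0.04532 / 0.03135 = 1.4456
β_Kestrel = 0.04709 / 0.03135 = 1.5021
β_Fenwick = 0.04857 / 0.03135 = 1.5493
β_Ellery = 0.00820 / 0.03135 = 0.2616
β_P = Σ w_i β_i = 0.25×1.4456 + 0.29×1.5021 + 0.14×1.5493 + 0.32×0.2616 = 1.0976
E(R_P) = R_f + β_P × MRP = 4.08% + 1.0976 × 3.45% = 7.87%

7.87%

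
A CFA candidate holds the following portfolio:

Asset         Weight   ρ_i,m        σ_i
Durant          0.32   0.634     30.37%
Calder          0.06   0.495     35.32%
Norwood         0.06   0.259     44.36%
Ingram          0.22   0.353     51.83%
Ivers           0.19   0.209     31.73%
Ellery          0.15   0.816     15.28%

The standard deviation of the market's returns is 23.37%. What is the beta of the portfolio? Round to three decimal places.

β_Durant = 0.634 × 30.37% / 23.37% = 0.8239
β_Calder = 0.495 × 35.32% / 23.37% = 0.7481
β_Norwood = 0.259 × 44.36% / 23.37% = 0.4916
β_Ingram = 0.353 × 51.83% / 23.37% = 0.7829
β_Ivers = 0.209 × 31.73% / 23.37% = 0.2838
β_Ellery = 0.816 × 15.28% / 23.37% = 0.5335
β_P = Σ w_i β_i = 0.32×0.8239 + 0.06×0.7481 + 0.06×0.4916 + 0.22×0.7829 + 0.19×0.2838 + 0.15×0.5335 = 0.6442

0.644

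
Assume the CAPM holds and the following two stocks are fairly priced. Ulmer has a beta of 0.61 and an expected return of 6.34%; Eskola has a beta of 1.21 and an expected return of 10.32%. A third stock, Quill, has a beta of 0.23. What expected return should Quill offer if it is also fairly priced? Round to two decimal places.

3.82%

MRP (SML slope) = (10.32% − 6.34%) / (1.21 − 0.61) = 3.98% / 0.60 = 6.6333%
R_f (intercept) = 6.34% − 0.61 × 6.6333% = 2.2937%
E(R_Quill) = R_f + β × MRP = 2.2937% + 0.23 × 6.6333% = 3.82%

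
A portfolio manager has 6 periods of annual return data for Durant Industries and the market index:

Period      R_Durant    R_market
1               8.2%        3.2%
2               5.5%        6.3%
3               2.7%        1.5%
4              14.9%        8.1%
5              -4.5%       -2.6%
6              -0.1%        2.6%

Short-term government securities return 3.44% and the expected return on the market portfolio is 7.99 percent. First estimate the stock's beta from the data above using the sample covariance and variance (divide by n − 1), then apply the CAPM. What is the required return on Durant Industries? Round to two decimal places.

10.67%

Mean R_i = (8.2 + 5.5 + 2.7 + 14.9 − 4.5 − 0.1) / 6 = 4.4500%
Mean R_m = (3.2 + 6.3 + 1.5 + 8.1 − 2.6 + 2.6) / 6 = 3.1833%
Σ(R_i − R̄_i)(R_m − R̄_m) = 112.0750  ⇒  Cov = 112.0750 / 5 = 22.4150
Σ(R_m − R̄_m)² = 70.5083  ⇒  Var(R_m) = 70.5083 / 5 = 14.1017
β = Cov / Var(R_m) = 22.4150 / 14.1017 = 1.5895
MRP = 7.99% − 3.44% = 4.55%
E(R) = R_f + β × MRP = 3.44% + 1.5895 × 4.55% = 10.67%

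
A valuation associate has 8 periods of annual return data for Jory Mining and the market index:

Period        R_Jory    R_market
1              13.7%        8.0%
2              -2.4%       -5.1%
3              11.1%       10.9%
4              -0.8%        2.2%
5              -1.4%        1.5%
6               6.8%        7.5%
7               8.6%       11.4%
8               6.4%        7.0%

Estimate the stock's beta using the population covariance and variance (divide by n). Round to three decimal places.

0.950

Mean R_i = (13.7 − 2.4 + 11.1 − 0.8 − 1.4 + 6.8 + 8.6 + 6.4) / 8 = 5.2500%
Mean R_m = (8.0 − 5.1 + 10.9 + 2.2 + 1.5 + 7.5 + 11.4 + 7.0) / 8 = 5.4250%
Σ(R_i − R̄_i)(R_m − R̄_m) = 204.9600  ⇒  Cov = 204.9600 / 8 = 25.6200
Σ(R_m − R̄_m)² = 215.6750  ⇒  Var(R_m) = 215.6750 / 8 = 26.9594
β = Cov / Var(R_m) = 25.6200 / 26.9594 = 0.9503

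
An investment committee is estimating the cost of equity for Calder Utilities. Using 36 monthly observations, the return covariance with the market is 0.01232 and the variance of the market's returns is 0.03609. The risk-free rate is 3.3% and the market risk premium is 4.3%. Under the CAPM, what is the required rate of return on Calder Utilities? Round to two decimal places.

β = Cov(R_i, R_m) / Var(R_m) = 0.01232 / 0.03609 = 0.3414
E(R) = R_f + β × MRP = 3.3% + 0.3414 × 4.3% = 4.77%

4.77%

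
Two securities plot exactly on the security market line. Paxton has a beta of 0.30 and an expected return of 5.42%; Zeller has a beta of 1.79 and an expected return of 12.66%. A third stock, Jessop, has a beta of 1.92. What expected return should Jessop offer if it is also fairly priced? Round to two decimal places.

MRP (SML slope) = (12.66% − 5.42%) / (1.79 − 0.30) = 7.24% / 1.49 = 4.8591%
R_f (intercept) = 5.42% − 0.30 × 4.8591% = 3.9623%
E(R_Jessop) = R_f + β × MRP = 3.9623% + 1.92 × 4.8591% = 13.29%

13.29%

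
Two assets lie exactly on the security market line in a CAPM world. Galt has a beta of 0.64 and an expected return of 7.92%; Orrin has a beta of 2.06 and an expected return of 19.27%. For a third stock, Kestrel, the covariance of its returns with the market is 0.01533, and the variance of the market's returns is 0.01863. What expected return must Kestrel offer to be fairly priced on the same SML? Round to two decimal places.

9.38%

MRP = (19.27% − 7.92%) / (2.06 − 0.64) = 7.9930%
R_f = 7.92% − 0.64 × 7.9930% = 2.8045%
β_Kestrel = Cov / Var(R_m) = 0.01533 / 0.01863 = 0.8229
E(R_Kestrel) = R_f + β × MRP = 2.8045% + 0.8229 × 7.9930% = 9.38%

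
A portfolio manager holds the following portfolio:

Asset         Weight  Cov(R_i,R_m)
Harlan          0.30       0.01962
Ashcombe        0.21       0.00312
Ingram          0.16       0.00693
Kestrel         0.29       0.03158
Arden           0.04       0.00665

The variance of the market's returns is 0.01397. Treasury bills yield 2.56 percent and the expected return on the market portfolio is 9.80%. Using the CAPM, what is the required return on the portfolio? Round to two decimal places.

β_Harlan = 0.01962 / 0.01397 = 1.4044
β_Ashcombe = 0.00312 / 0.01397 = 0.2233
β_Ingram = 0.00693 / 0.01397 = 0.4961
β_Kestrel = 0.03158 / 0.01397 = 2.2606
β_Arden = 0.00665 / 0.01397 = 0.4760
β_P = Σ w_i β_i = 0.30×1.4044 + 0.21×0.2233 + 0.16×0.4961 + 0.29×2.2606 + 0.04×0.4760 = 1.2222
MRP = 9.80% − 2.56% = 7.24%
E(R_P) = R_f + β_P × MRP = 2.56% + 1.2222 × 7.24% = 11.41%

11.41%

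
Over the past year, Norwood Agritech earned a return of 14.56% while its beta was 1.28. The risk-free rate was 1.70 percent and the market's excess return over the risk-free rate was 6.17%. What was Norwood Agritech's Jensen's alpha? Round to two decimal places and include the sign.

CAPM benchmark = R_f + β(R_m − R_f) = 1.70% + 1.28 × 6.17% = 9.5976%
α = actual − benchmark = 14.56% − 9.5976% = +4.96%

+4.96%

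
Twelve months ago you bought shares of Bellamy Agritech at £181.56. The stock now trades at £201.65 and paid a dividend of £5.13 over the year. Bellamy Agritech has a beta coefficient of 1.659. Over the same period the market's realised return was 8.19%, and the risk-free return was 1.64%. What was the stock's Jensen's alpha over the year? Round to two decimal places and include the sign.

Realised HPR = (P1 + D1 − P0) / P0 = (201.65 + 5.13 − 181.56) / 181.56 = 25.22 / 181.56 = 13.8907%
MRP = 8.19% − 1.64% = 6.55%
CAPM required = R_f + β·MRP = 1.64% + 1.659 × 6.55% = 12.50645%
α = realised − required = 13.8907% − 12.50645% = +1.38%

+1.38%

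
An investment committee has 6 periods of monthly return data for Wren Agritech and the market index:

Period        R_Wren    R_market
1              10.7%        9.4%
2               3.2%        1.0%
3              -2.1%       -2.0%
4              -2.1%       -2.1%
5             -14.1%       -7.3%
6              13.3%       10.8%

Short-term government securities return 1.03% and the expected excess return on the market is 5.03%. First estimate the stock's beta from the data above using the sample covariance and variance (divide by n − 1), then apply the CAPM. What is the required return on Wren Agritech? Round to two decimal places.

Mean R_i = (10.7 + 3.2 − 2.1 − 2.1 − 14.1 + 13.3) / 6 = 1.4833%
Mean R_m = (9.4 + 1.0 − 2.0 − 2.1 − 7.3 + 10.8) / 6 = 1.6333%
Σ(R_i − R̄_i)(R_m − R̄_m) = 344.4233  ⇒  Cov = 344.4233 / 5 = 68.8847
Σ(R_m − R̄_m)² = 251.6933  ⇒  Var(R_m) = 251.6933 / 5 = 50.3387
β = Cov / Var(R_m) = 68.8847 / 50.3387 = 1.3684
E(R) = R_f + β × MRP = 1.03% + 1.3684 × 5.03% = 7.91%

7.91%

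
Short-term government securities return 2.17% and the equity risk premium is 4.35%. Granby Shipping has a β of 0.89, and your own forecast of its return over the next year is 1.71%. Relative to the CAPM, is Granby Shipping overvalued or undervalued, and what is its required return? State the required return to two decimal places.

Overvalued; required return 6.04%

Required return = R_f + β·MRP = 2.17% + 0.89 × 4.35% = 6.04%
Forecast 1.71% < required 6.04% → the stock plots below the SML → overvalued.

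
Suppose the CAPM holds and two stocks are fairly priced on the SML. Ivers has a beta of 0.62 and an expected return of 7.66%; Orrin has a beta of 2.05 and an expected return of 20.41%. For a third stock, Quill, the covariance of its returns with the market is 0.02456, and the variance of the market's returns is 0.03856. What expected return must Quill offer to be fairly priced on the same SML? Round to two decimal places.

7.81%

MRP = (20.41% − 7.66%) / (2.05 − 0.62) = 8.9161%
R_f = 7.66% − 0.62 × 8.9161% = 2.1320%
β_Quill = Cov / Var(R_m) = 0.02456 / 0.03856 = 0.6369
E(R_Quill) = R_f + β × MRP = 2.1320% + 0.6369 × 8.9161% = 7.81%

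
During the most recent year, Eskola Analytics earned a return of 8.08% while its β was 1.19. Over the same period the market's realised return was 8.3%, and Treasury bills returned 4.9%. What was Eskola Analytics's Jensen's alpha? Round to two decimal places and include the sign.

-0.87%

Market excess return = 8.3% − 4.9% = 3.40%
CAPM benchmark = R_f + β(R_m − R_f) = 4.9% + 1.19 × 3.4% = 8.9460%
α = actual − benchmark = 8.08% − 8.9460% = -0.87%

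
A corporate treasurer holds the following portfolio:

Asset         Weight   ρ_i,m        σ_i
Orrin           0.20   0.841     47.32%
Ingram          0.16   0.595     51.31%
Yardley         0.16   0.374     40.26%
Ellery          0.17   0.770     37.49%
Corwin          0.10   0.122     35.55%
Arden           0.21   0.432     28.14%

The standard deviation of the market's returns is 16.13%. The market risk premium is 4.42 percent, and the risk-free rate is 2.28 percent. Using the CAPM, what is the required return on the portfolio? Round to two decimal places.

β_Orrin = 0.841 × 47.32% / 16.13% = 2.4672
β_Ingram = 0.595 × 51.31% / 16.13% = 1.8927
β_Yardley = 0.374 × 40.26% / 16.13% = 0.9335
β_Ellery = 0.770 × 37.49% / 16.13% = 1.7897
β_Corwin = 0.122 × 35.55% / 16.13% = 0.2689
β_Arden = 0.432 × 28.14% / 16.13% = 0.7537
β_P = Σ w_i β_i = 0.20×2.4672 + 0.16×1.8927 + 0.16×0.9335 + 0.17×1.7897 + 0.10×0.2689 + 0.21×0.7537 = 1.4350
E(R_P) = R_f + β_P × MRP = 2.28% + 1.4350 × 4.42% = 8.62%

8.62%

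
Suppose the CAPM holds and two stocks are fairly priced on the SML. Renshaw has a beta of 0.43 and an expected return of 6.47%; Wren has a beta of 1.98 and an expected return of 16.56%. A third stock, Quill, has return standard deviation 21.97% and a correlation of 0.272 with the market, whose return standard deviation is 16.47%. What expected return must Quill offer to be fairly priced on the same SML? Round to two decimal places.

6.03%

MRP = (16.56% − 6.47%) / (1.98 − 0.43) = 6.5097%
R_f = 6.47% − 0.43 × 6.5097% = 3.6708%
β_Quill = ρ·σ_i/σ_m = 0.272 × 21.97 / 16.47 = 0.3628
E(R_Quill) = R_f + β × MRP = 3.6708% + 0.3628 × 6.5097% = 6.03%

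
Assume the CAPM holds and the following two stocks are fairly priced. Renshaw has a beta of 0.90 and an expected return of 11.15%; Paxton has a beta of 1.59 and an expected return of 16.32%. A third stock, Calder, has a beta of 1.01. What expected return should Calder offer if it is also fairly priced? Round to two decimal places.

MRP (SML slope) = (16.32% − 11.15%) / (1.59 − 0.90) = 5.17% / 0.69 = 7.4928%
R_f (intercept) = 11.15% − 0.90 × 7.4928% = 4.4065%
E(R_Calder) = R_f + β × MRP = 4.4065% + 1.01 × 7.4928% = 11.97%

11.97%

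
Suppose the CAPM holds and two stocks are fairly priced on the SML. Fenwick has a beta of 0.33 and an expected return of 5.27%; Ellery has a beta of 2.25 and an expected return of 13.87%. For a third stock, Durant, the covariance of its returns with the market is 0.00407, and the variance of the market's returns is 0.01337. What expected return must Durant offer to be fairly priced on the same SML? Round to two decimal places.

5.16%

MRP = (13.87% − 5.27%) / (2.25 − 0.33) = 4.4792%
R_f = 5.27% − 0.33 × 4.4792% = 3.7919%
β_Durant = Cov / Var(R_m) = 0.00407 / 0.01337 = 0.3044
E(R_Durant) = R_f + β × MRP = 3.7919% + 0.3044 × 4.4792% = 5.16%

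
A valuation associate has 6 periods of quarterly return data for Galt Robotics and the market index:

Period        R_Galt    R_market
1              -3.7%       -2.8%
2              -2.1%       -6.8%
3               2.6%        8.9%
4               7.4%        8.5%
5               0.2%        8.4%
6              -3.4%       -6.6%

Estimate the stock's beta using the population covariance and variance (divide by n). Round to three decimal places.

0.438

Mean R_i = (-3.7 − 2.1 + 2.6 + 7.4 + 0.2 − 3.4) / 6 = 0.1667%
Mean R_m = (-2.8 − 6.8 + 8.9 + 8.5 + 8.4 − 6.6) / 6 = 1.6000%
Σ(R_i − R̄_i)(R_m − R̄_m) = 133.2000  ⇒  Cov = 133.2000 / 6 = 22.2000
Σ(R_m − R̄_m)² = 304.3000  ⇒  Var(R_m) = 304.3000 / 6 = 50.7167
β = Cov / Var(R_m) = 22.2000 / 50.7167 = 0.4377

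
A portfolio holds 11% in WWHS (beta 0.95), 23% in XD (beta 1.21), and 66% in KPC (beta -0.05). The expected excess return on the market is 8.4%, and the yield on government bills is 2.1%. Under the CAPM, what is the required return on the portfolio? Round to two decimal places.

5.04%

β_P = Σ w_i β_i = 0.11×0.95 + 0.23×1.21 + 0.66×-0.05 = 0.3498
E(R_P) = R_f + β_P × MRP = 2.1% + 0.3498 × 8.4% = 5.04%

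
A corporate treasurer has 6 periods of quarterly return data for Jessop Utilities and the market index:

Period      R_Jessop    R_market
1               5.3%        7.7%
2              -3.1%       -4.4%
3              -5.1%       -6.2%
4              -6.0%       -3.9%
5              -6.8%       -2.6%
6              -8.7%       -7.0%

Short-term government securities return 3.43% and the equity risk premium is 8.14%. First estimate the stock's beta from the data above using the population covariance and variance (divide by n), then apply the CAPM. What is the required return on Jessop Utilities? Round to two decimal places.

10.33%

Mean R_i = (5.3 − 3.1 − 5.1 − 6.0 − 6.8 − 8.7) / 6 = -4.0667%
Mean R_m = (7.7 − 4.4 − 6.2 − 3.9 − 2.6 − 7.0) / 6 = -2.7333%
Σ(R_i − R̄_i)(R_m − R̄_m) = 121.3567  ⇒  Cov = 121.3567 / 6 = 20.2261
Σ(R_m − R̄_m)² = 143.2333  ⇒  Var(R_m) = 143.2333 / 6 = 23.8722
β = Cov / Var(R_m) = 20.2261 / 23.8722 = 0.8473
E(R) = R_f + β × MRP = 3.43% + 0.8473 × 8.14% = 10.33%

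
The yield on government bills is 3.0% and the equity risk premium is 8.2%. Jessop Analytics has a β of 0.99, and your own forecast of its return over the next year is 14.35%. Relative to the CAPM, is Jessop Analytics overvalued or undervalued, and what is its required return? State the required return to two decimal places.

Required return = R_f + β·MRP = 3.0% + 0.99 × 8.2% = 11.12%
Forecast 14.35% > required 11.12% → the stock plots above the SML → undervalued.

Undervalued; required return 11.12%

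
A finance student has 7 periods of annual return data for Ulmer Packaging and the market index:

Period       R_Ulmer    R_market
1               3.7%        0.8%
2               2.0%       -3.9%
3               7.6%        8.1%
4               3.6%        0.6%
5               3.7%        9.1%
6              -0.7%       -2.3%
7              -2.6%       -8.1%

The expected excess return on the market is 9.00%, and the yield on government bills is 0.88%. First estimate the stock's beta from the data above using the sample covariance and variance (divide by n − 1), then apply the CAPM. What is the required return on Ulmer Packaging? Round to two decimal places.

4.92%

Mean R_i = (3.7 + 2.0 + 7.6 + 3.6 + 3.7 − 0.7 − 2.6) / 7 = 2.4714%
Mean R_m = (0.8 − 3.9 + 8.1 + 0.6 + 9.1 − 2.3 − 8.1) / 7 = 0.6143%
Σ(R_i − R̄_i)(R_m − R̄_m) = 104.5929  ⇒  Cov = 104.5929 / 6 = 17.4322
Σ(R_m − R̄_m)² = 232.8886  ⇒  Var(R_m) = 232.8886 / 6 = 38.8148
β = Cov / Var(R_m) = 17.4322 / 38.8148 = 0.4491
E(R) = R_f + β × MRP = 0.88% + 0.4491 × 9.00% = 4.92%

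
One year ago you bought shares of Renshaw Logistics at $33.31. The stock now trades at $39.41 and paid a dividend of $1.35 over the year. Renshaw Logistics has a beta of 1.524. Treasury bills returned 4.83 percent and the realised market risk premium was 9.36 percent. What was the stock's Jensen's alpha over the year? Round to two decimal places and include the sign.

Realised HPR = (P1 + D1 − P0) / P0 = (39.41 + 1.35 − 33.31) / 33.31 = 7.45 / 33.31 = 22.3657%
CAPM required = R_f + β·MRP = 4.83% + 1.524 × 9.36% = 19.09464%
α = realised − required = 22.3657% − 19.09464% = +3.27%

+3.27%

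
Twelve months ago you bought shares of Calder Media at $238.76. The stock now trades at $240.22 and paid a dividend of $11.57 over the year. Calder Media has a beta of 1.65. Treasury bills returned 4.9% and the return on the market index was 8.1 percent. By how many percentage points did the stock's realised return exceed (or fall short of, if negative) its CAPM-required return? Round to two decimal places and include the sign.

Realised HPR = (P1 + D1 − P0) / P0 = (240.22 + 11.57 − 238.76) / 238.76 = 13.03 / 238.76 = 5.4574%
MRP = 8.1% − 4.9% = 3.20%
CAPM required = R_f + β·MRP = 4.9% + 1.65 × 3.2% = 10.1800%
α = realised − required = 5.4574% − 10.1800% = -4.72%

-4.72%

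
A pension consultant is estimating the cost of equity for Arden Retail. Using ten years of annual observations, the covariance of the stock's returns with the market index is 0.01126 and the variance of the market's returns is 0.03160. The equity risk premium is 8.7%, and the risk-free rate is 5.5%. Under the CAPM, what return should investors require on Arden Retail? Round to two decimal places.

β = Cov(R_i, R_m) / Var(R_m) = 0.01126 / 0.03160 = 0.3563
E(R) = R_f + β × MRP = 5.5% + 0.3563 × 8.7% = 8.60%

8.60%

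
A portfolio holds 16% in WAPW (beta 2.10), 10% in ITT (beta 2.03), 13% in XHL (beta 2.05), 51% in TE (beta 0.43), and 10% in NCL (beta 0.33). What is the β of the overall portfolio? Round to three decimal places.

1.058

β_P = Σ w_i β_i = 0.16×2.10 + 0.10×2.03 + 0.13×2.05 + 0.51×0.43 + 0.10×0.33 = 1.0578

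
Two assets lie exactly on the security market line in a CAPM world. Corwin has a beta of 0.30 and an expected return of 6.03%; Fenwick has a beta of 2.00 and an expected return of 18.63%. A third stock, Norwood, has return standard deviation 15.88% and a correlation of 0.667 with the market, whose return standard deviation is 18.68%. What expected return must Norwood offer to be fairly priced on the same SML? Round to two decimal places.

8.01%

MRP = (18.63% − 6.03%) / (2.00 − 0.30) = 7.4118%
R_f = 6.03% − 0.30 × 7.4118% = 3.8065%
β_Norwood = ρ·σ_i/σ_m = 0.667 × 15.88 / 18.68 = 0.5670
E(R_Norwood) = R_f + β × MRP = 3.8065% + 0.5670 × 7.4118% = 8.01%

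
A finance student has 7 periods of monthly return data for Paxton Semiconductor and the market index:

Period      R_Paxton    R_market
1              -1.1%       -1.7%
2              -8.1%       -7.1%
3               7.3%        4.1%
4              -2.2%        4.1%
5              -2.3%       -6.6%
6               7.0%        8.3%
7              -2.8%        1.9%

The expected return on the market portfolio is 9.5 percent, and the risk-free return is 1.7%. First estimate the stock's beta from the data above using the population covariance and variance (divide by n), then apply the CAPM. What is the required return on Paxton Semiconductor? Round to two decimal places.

Mean R_i = (-1.1 − 8.1 + 7.3 − 2.2 − 2.3 + 7.0 − 2.8) / 7 = -0.3143%
Mean R_m = (-1.7 − 7.1 + 4.1 + 4.1 − 6.6 + 8.3 + 1.9) / 7 = 0.4286%
Σ(R_i − R̄_i)(R_m − R̄_m) = 149.1929  ⇒  Cov = 149.1929 / 7 = 21.3133
Σ(R_m − R̄_m)² = 201.6943  ⇒  Var(R_m) = 201.6943 / 7 = 28.8135
β = Cov / Var(R_m) = 21.3133 / 28.8135 = 0.7397
MRP = 9.5% − 1.7% = 7.80%
E(R) = R_f + β × MRP = 1.7% + 0.7397 × 7.8% = 7.47%

7.47%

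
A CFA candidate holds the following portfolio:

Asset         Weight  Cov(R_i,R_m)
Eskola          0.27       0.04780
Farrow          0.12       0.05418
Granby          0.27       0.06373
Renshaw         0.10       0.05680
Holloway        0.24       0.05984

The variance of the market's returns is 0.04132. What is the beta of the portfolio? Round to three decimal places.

β_Eskola = 0.04780 / 0.04132 = 1.1568
β_Farrow = 0.05418 / 0.04132 = 1.3112
β_Granby = 0.06373 / 0.04132 = 1.5424
β_Renshaw = 0.05680 / 0.04132 = 1.3746
β_Holloway = 0.05984 / 0.04132 = 1.4482
β_P = Σ w_i β_i = 0.27×1.1568 + 0.12×1.3112 + 0.27×1.5424 + 0.10×1.3746 + 0.24×1.4482 = 1.3712

1.371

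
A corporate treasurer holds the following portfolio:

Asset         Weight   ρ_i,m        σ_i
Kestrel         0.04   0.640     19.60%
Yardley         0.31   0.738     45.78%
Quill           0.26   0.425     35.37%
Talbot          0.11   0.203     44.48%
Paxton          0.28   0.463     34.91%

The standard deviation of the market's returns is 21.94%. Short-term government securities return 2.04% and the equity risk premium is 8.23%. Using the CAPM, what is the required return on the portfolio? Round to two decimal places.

9.69%

β_Kestrel = 0.640 × 19.60% / 21.94% = 0.5717
β_Yardley = 0.738 × 45.78% / 21.94% = 1.5399
β_Quill = 0.425 × 35.37% / 21.94% = 0.6852
β_Talbot = 0.203 × 44.48% / 21.94% = 0.4116
β_Paxton = 0.463 × 34.91% / 21.94% = 0.7367
β_P = Σ w_i β_i = 0.04×0.5717 + 0.31×1.5399 + 0.26×0.6852 + 0.11×0.4116 + 0.28×0.7367 = 0.9299
E(R_P) = R_f + β_P × MRP = 2.04% + 0.9299 × 8.23% = 9.69%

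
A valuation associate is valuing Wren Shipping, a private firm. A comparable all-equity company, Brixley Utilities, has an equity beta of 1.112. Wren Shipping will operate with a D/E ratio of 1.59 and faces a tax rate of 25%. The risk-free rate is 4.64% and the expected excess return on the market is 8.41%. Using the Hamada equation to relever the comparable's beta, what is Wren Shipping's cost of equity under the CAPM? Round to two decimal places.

β_L = β_U × [1 + (1 − t)(D/E)] = 1.112 × [1 + (1 − 0.25) × 1.59]
    = 1.112 × [1 + 0.75 × 1.59] = 1.112 × 2.1925 = 2.4381
E(R) = R_f + β_L × MRP = 4.64% + 2.4381 × 8.41% = 25.14%

25.14%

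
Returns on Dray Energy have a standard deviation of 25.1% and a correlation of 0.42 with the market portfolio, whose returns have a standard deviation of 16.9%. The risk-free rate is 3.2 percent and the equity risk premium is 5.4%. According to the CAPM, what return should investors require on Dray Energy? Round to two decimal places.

6.57%

β = ρ × σ_i / σ_m = 0.42 × 25.1% / 16.9% = 0.6238
E(R) = 3.2% + 0.6238 × 5.4% = 6.57%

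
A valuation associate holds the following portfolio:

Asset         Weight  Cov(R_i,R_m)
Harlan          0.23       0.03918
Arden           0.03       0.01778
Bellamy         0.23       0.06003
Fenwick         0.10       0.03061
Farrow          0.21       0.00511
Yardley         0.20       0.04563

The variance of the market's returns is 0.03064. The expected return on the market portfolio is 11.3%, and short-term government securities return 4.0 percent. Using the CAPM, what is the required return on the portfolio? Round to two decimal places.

β_Harlan = 0.03918 / 0.03064 = 1.2787
β_Arden = 0.01778 / 0.03064 = 0.5803
β_Bellamy = 0.06003 / 0.03064 = 1.9592
β_Fenwick = 0.03061 / 0.03064 = 0.9990
β_Farrow = 0.00511 / 0.03064 = 0.1668
β_Yardley = 0.04563 / 0.03064 = 1.4892
β_P = Σ w_i β_i = 0.23×1.2787 + 0.03×0.5803 + 0.23×1.9592 + 0.10×0.9990 + 0.21×0.1668 + 0.20×1.4892 = 1.1949
MRP = 11.3% − 4.0% = 7.30%
E(R_P) = R_f + β_P × MRP = 4.0% + 1.1949 × 7.3% = 12.72%

12.72%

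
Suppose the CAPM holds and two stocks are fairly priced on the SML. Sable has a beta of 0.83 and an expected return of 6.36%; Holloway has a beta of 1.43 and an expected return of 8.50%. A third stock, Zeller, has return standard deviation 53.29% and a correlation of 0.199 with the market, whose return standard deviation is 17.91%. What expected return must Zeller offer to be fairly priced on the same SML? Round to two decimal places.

5.51%

MRP = (8.50% − 6.36%) / (1.43 − 0.83) = 3.5667%
R_f = 6.36% − 0.83 × 3.5667% = 3.3996%
β_Zeller = ρ·σ_i/σ_m = 0.199 × 53.29 / 17.91 = 0.5921
E(R_Zeller) = R_f + β × MRP = 3.3996% + 0.5921 × 3.5667% = 5.51%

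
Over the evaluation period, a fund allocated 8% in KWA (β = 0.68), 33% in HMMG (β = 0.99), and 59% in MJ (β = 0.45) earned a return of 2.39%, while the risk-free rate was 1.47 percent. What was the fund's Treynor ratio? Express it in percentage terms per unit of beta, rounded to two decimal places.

β_P = 0.08×0.68 + 0.33×0.99 + 0.59×0.45 = 0.6466
Treynor = (R_P − R_f) / β_P = (2.39% − 1.47%) / 0.6466 = 0.92% / 0.6466 = 1.42%

1.42%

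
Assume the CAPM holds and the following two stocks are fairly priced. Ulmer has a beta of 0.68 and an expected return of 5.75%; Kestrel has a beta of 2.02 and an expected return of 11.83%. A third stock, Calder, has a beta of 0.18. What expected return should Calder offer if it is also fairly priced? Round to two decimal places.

3.48%

MRP (SML slope) = (11.83% − 5.75%) / (2.02 − 0.68) = 6.08% / 1.34 = 4.5373%
R_f (intercept) = 5.75% − 0.68 × 4.5373% = 2.6646%
E(R_Calder) = R_f + β × MRP = 2.6646% + 0.18 × 4.5373% = 3.48%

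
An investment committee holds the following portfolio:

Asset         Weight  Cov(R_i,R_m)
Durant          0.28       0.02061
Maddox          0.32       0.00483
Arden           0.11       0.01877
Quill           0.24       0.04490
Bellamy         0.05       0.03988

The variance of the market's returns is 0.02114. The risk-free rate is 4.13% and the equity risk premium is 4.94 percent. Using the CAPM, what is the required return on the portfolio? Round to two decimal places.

9.31%

β_Durant = 0.02061 / 0.02114 = 0.9749
β_Maddox = 0.00483 / 0.02114 = 0.2285
β_Arden = 0.01877 / 0.02114 = 0.8879
β_Quill = 0.04490 / 0.02114 = 2.1239
β_Bellamy = 0.03988 / 0.02114 = 1.8865
β_P = Σ w_i β_i = 0.28×0.9749 + 0.32×0.2285 + 0.11×0.8879 + 0.24×2.1239 + 0.05×1.8865 = 1.0478
E(R_P) = R_f + β_P × MRP = 4.13% + 1.0478 × 4.94% = 9.31%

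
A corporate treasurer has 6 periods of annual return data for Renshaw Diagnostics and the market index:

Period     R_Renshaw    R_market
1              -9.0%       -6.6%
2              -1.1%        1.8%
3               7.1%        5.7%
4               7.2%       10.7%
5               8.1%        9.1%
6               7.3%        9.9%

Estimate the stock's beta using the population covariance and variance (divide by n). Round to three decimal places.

Mean R_i = (-9.0 − 1.1 + 7.1 + 7.2 + 8.1 + 7.3) / 6 = 3.2667%
Mean R_m = (-6.6 + 1.8 + 5.7 + 10.7 + 9.1 + 9.9) / 6 = 5.1000%
Σ(R_i − R̄_i)(R_m − R̄_m) = 220.9500  ⇒  Cov = 220.9500 / 6 = 36.8250
Σ(R_m − R̄_m)² = 218.5400  ⇒  Var(R_m) = 218.5400 / 6 = 36.4233
β = Cov / Var(R_m) = 36.8250 / 36.4233 = 1.0110

1.011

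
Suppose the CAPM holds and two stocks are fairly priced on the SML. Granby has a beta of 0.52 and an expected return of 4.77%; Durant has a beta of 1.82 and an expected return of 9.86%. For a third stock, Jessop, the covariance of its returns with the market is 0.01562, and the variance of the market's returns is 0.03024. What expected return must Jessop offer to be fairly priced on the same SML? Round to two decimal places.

MRP = (9.86% − 4.77%) / (1.82 − 0.52) = 3.9154%
R_f = 4.77% − 0.52 × 3.9154% = 2.7340%
β_Jessop = Cov / Var(R_m) = 0.01562 / 0.03024 = 0.5165
E(R_Jessop) = R_f + β × MRP = 2.7340% + 0.5165 × 3.9154% = 4.76%

4.76%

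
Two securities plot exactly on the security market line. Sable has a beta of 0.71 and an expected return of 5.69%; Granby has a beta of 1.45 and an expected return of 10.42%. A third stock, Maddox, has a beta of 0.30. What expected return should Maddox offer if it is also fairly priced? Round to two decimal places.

MRP (SML slope) = (10.42% − 5.69%) / (1.45 − 0.71) = 4.73% / 0.74 = 6.3919%
R_f (intercept) = 5.69% − 0.71 × 6.3919% = 1.1518%
E(R_Maddox) = R_f + β × MRP = 1.1518% + 0.30 × 6.3919% = 3.07%

3.07%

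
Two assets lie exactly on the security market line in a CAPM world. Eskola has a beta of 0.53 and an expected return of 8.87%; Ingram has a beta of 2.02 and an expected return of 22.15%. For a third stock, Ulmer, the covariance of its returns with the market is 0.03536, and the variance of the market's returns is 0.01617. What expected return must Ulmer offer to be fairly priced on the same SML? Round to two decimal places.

MRP = (22.15% − 8.87%) / (2.02 − 0.53) = 8.9128%
R_f = 8.87% − 0.53 × 8.9128% = 4.1462%
β_Ulmer = Cov / Var(R_m) = 0.03536 / 0.01617 = 2.1868
E(R_Ulmer) = R_f + β × MRP = 4.1462% + 2.1868 × 8.9128% = 23.64%

23.64%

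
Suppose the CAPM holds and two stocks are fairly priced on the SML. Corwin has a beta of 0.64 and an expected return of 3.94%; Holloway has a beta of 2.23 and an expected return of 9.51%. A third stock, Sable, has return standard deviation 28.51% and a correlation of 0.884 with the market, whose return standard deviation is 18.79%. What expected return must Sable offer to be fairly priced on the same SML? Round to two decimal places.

6.40%

MRP = (9.51% − 3.94%) / (2.23 − 0.64) = 3.5031%
R_f = 3.94% − 0.64 × 3.5031% = 1.6980%
β_Sable = ρ·σ_i/σ_m = 0.884 × 28.51 / 18.79 = 1.3413
E(R_Sable) = R_f + β × MRP = 1.6980% + 1.3413 × 3.5031% = 6.40%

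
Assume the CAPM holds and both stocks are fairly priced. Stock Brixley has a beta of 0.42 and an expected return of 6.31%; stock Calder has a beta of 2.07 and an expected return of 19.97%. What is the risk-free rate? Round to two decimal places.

Both satisfy E(R) = R_f + β·MRP, so the slope of the SML is
MRP = (19.97% − 6.31%) / (2.07 − 0.42) = 13.66% / 1.65 = 8.2788%
R_f = E(R_Brixley) − β_Brixley·MRP = 6.31% − 0.42 × 8.2788% = 2.8329%

2.83%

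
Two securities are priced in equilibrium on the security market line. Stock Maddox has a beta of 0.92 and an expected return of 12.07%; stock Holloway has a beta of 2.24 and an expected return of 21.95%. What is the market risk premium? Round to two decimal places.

Both satisfy E(R) = R_f + β·MRP, so the slope of the SML is
MRP = (21.95% − 12.07%) / (2.24 − 0.92) = 9.88% / 1.32 = 7.4848%

7.48%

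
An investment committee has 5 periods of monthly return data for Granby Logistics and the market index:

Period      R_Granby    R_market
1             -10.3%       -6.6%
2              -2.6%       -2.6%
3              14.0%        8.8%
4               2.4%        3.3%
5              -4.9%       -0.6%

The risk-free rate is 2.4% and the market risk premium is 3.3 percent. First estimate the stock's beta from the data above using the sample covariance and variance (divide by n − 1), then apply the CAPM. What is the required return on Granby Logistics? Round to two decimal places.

7.41%

Mean R_i = (-10.3 − 2.6 + 14.0 + 2.4 − 4.9) / 5 = -0.2800%
Mean R_m = (-6.6 − 2.6 + 8.8 + 3.3 − 0.6) / 5 = 0.4600%
Σ(R_i − R̄_i)(R_m − R̄_m) = 209.4440  ⇒  Cov = 209.4440 / 4 = 52.3610
Σ(R_m − R̄_m)² = 137.9520  ⇒  Var(R_m) = 137.9520 / 4 = 34.4880
β = Cov / Var(R_m) = 52.3610 / 34.4880 = 1.5182
E(R) = R_f + β × MRP = 2.4% + 1.5182 × 3.3% = 7.41%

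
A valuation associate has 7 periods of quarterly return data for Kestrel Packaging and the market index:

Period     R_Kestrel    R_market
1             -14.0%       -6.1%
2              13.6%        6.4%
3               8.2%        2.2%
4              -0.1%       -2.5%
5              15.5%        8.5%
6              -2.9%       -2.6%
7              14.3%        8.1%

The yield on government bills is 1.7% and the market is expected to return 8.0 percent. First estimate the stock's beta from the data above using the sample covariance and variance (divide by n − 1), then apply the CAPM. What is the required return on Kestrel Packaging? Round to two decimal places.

Mean R_i = (-14.0 + 13.6 + 8.2 − 0.1 + 15.5 − 2.9 + 14.3) / 7 = 4.9429%
Mean R_m = (-6.1 + 6.4 + 2.2 − 2.5 + 8.5 − 2.6 + 8.1) / 7 = 2.0000%
Σ(R_i − R̄_i)(R_m − R̄_m) = 376.6500  ⇒  Cov = 376.6500 / 6 = 62.7750
Σ(R_m − R̄_m)² = 205.8800  ⇒  Var(R_m) = 205.8800 / 6 = 34.3133
β = Cov / Var(R_m) = 62.7750 / 34.3133 = 1.8295
MRP = 8.0% − 1.7% = 6.30%
E(R) = R_f + β × MRP = 1.7% + 1.8295 × 6.3% = 13.23%

13.23%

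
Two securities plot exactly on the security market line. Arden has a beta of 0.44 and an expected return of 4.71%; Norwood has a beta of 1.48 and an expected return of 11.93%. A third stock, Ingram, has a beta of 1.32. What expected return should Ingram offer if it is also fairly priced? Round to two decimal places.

MRP (SML slope) = (11.93% − 4.71%) / (1.48 − 0.44) = 7.22% / 1.04 = 6.9423%
R_f (intercept) = 4.71% − 0.44 × 6.9423% = 1.6554%
E(R_Ingram) = R_f + β × MRP = 1.6554% + 1.32 × 6.9423% = 10.82%

10.82%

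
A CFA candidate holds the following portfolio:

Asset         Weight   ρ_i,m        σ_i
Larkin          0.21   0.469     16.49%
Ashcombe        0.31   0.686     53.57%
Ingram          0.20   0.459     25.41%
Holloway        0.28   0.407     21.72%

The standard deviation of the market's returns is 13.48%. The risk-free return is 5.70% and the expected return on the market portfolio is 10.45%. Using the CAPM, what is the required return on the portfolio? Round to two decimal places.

β_Larkin = 0.469 × 16.49% / 13.48% = 0.5737
β_Ashcombe = 0.686 × 53.57% / 13.48% = 2.7262
β_Ingram = 0.459 × 25.41% / 13.48% = 0.8652
β_Holloway = 0.407 × 21.72% / 13.48% = 0.6558
β_P = Σ w_i β_i = 0.21×0.5737 + 0.31×2.7262 + 0.20×0.8652 + 0.28×0.6558 = 1.3223
MRP = 10.45% − 5.70% = 4.75%
E(R_P) = R_f + β_P × MRP = 5.70% + 1.3223 × 4.75% = 11.98%

11.98%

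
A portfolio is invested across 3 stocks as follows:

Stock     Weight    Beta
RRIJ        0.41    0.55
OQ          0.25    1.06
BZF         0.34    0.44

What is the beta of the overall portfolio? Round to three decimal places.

0.640

β_P = Σ w_i β_i = 0.41×0.55 + 0.25×1.06 + 0.34×0.44 = 0.6401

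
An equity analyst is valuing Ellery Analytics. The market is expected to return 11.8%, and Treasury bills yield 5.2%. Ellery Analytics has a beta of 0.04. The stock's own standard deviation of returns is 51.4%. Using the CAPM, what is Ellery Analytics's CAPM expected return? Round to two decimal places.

5.46%

Market risk premium = E(R_m) − R_f = 11.8% − 5.2% = 6.60%
E(R) = R_f + β × MRP = 5.2% + 0.04 × 6.6% = 5.46%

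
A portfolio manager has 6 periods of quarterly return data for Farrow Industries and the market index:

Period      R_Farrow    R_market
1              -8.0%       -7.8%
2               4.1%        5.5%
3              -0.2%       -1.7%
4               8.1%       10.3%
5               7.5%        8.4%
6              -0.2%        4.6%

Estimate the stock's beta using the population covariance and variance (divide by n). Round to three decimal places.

0.847

Mean R_i = (-8.0 + 4.1 − 0.2 + 8.1 + 7.5 − 0.2) / 6 = 1.8833%
Mean R_m = (-7.8 + 5.5 − 1.7 + 10.3 + 8.4 + 4.6) / 6 = 3.2167%
Σ(R_i − R̄_i)(R_m − R̄_m) = 194.4517  ⇒  Cov = 194.4517 / 6 = 32.4086
Σ(R_m − R̄_m)² = 229.7083  ⇒  Var(R_m) = 229.7083 / 6 = 38.2847
β = Cov / Var(R_m) = 32.4086 / 38.2847 = 0.8465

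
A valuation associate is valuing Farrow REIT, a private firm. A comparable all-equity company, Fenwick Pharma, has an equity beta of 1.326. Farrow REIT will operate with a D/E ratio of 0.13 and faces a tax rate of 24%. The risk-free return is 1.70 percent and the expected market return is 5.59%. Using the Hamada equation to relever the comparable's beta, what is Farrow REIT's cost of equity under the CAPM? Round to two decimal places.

7.37%

β_L = β_U × [1 + (1 − t)(D/E)] = 1.326 × [1 + (1 − 0.24) × 0.13]
    = 1.326 × [1 + 0.76 × 0.13] = 1.326 × 1.0988 = 1.4570
MRP = 5.59% − 1.70% = 3.89%
E(R) = R_f + β_L × MRP = 1.70% + 1.4570 × 3.89% = 7.37%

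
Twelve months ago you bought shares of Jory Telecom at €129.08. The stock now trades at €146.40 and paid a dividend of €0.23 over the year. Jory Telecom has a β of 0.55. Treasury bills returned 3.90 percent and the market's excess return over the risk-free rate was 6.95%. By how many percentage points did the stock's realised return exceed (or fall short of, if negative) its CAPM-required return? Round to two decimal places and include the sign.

+5.87%

Realised HPR = (P1 + D1 − P0) / P0 = (146.40 + 0.23 − 129.08) / 129.08 = 17.55 / 129.08 = 13.5962%
CAPM required = R_f + β·MRP = 3.90% + 0.55 × 6.95% = 7.7225%
α = realised − required = 13.5962% − 7.7225% = +5.87%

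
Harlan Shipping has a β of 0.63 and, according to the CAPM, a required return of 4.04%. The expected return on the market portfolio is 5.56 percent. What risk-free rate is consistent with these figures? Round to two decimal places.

1.45%

E(R) = R_f + β(E(R_m) − R_f) = R_f(1 − β) + β·E(R_m)
4.04% = R_f × (1 − 0.63) + 0.63 × 5.56%
4.04% = R_f × 0.37 + 3.5028%
R_f = (4.04% − 3.5028%) / 0.37 = 1.45%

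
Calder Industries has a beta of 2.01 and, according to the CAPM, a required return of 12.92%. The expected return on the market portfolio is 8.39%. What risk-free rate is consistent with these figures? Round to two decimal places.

E(R) = R_f + β(E(R_m) − R_f) = R_f(1 − β) + β·E(R_m)
12.92% = R_f × (1 − 2.01) + 2.01 × 8.39%
12.92% = R_f × -1.01 + 16.8639%
R_f = (12.92% − 16.8639%) / -1.01 = 3.90%

3.90%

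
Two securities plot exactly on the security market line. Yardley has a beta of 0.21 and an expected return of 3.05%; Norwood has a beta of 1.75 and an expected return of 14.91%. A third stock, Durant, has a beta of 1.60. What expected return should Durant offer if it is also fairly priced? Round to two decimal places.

MRP (SML slope) = (14.91% − 3.05%) / (1.75 − 0.21) = 11.86% / 1.54 = 7.7013%
R_f (intercept) = 3.05% − 0.21 × 7.7013% = 1.4327%
E(R_Durant) = R_f + β × MRP = 1.4327% + 1.60 × 7.7013% = 13.75%

13.75%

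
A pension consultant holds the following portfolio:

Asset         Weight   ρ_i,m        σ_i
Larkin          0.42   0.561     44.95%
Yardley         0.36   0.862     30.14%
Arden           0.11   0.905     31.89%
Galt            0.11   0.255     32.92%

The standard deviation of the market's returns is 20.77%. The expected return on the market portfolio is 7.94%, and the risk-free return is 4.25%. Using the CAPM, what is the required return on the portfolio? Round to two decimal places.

β_Larkin = 0.561 × 44.95% / 20.77% = 1.2141
β_Yardley = 0.862 × 30.14% / 20.77% = 1.2509
β_Arden = 0.905 × 31.89% / 20.77% = 1.3895
β_Galt = 0.255 × 32.92% / 20.77% = 0.4042
β_P = Σ w_i β_i = 0.42×1.2141 + 0.36×1.2509 + 0.11×1.3895 + 0.11×0.4042 = 1.1576
MRP = 7.94% − 4.25% = 3.69%
E(R_P) = R_f + β_P × MRP = 4.25% + 1.1576 × 3.69% = 8.52%

8.52%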